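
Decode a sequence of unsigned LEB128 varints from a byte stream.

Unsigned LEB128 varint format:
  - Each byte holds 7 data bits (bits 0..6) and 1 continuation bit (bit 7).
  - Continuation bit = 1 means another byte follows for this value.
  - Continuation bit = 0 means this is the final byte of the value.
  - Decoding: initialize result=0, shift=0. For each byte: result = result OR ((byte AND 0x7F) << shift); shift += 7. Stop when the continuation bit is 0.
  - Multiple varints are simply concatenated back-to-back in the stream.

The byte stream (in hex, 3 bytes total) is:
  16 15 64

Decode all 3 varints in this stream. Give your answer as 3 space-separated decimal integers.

  byte[0]=0x16 cont=0 payload=0x16=22: acc |= 22<<0 -> acc=22 shift=7 [end]
Varint 1: bytes[0:1] = 16 -> value 22 (1 byte(s))
  byte[1]=0x15 cont=0 payload=0x15=21: acc |= 21<<0 -> acc=21 shift=7 [end]
Varint 2: bytes[1:2] = 15 -> value 21 (1 byte(s))
  byte[2]=0x64 cont=0 payload=0x64=100: acc |= 100<<0 -> acc=100 shift=7 [end]
Varint 3: bytes[2:3] = 64 -> value 100 (1 byte(s))

Answer: 22 21 100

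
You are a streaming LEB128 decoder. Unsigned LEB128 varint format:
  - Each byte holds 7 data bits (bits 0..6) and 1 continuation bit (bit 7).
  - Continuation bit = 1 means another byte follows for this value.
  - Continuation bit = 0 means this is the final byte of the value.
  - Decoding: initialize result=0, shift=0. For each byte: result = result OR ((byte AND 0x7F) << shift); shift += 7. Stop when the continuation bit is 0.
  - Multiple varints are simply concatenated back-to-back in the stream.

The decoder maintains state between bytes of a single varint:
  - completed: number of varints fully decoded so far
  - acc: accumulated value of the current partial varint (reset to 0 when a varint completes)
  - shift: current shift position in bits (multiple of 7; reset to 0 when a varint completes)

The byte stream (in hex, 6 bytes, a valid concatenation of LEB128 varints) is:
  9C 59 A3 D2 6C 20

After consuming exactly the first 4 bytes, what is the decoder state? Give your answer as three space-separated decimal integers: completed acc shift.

Answer: 1 10531 14

Derivation:
byte[0]=0x9C cont=1 payload=0x1C: acc |= 28<<0 -> completed=0 acc=28 shift=7
byte[1]=0x59 cont=0 payload=0x59: varint #1 complete (value=11420); reset -> completed=1 acc=0 shift=0
byte[2]=0xA3 cont=1 payload=0x23: acc |= 35<<0 -> completed=1 acc=35 shift=7
byte[3]=0xD2 cont=1 payload=0x52: acc |= 82<<7 -> completed=1 acc=10531 shift=14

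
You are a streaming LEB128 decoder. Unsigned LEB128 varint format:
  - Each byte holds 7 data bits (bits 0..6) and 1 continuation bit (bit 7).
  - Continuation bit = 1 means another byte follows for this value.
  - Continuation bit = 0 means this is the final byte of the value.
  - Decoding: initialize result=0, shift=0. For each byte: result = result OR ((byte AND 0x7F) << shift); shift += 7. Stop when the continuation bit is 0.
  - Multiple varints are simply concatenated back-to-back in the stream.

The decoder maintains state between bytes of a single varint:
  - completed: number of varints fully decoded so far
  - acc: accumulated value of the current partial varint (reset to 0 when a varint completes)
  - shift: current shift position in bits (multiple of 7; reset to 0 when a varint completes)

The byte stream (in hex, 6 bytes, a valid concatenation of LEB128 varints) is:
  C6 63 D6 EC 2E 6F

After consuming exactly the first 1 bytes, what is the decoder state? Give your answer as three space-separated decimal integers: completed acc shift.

Answer: 0 70 7

Derivation:
byte[0]=0xC6 cont=1 payload=0x46: acc |= 70<<0 -> completed=0 acc=70 shift=7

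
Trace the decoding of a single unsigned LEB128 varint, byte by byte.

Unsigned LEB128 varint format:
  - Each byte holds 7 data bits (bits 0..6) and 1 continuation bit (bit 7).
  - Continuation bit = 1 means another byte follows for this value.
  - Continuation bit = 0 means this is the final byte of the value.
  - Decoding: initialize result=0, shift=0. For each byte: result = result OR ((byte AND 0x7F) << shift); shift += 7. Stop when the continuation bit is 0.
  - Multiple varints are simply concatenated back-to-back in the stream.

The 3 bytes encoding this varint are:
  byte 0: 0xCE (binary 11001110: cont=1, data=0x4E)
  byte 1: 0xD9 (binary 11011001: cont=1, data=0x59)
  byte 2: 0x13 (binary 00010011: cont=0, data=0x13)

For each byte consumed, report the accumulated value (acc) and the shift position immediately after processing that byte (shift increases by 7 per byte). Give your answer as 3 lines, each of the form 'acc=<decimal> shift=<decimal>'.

Answer: acc=78 shift=7
acc=11470 shift=14
acc=322766 shift=21

Derivation:
byte 0=0xCE: payload=0x4E=78, contrib = 78<<0 = 78; acc -> 78, shift -> 7
byte 1=0xD9: payload=0x59=89, contrib = 89<<7 = 11392; acc -> 11470, shift -> 14
byte 2=0x13: payload=0x13=19, contrib = 19<<14 = 311296; acc -> 322766, shift -> 21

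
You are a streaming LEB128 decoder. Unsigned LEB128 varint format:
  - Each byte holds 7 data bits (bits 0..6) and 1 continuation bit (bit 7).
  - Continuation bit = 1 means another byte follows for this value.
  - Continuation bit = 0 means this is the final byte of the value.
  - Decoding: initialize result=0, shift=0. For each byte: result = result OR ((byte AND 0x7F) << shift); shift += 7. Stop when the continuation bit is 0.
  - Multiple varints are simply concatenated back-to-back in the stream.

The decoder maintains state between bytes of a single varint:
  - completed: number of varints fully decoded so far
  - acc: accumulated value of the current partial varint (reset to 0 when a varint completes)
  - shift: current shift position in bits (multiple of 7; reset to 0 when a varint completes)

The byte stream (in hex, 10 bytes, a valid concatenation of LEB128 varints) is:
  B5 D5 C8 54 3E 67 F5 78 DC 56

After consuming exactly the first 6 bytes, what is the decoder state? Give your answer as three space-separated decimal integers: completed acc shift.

Answer: 3 0 0

Derivation:
byte[0]=0xB5 cont=1 payload=0x35: acc |= 53<<0 -> completed=0 acc=53 shift=7
byte[1]=0xD5 cont=1 payload=0x55: acc |= 85<<7 -> completed=0 acc=10933 shift=14
byte[2]=0xC8 cont=1 payload=0x48: acc |= 72<<14 -> completed=0 acc=1190581 shift=21
byte[3]=0x54 cont=0 payload=0x54: varint #1 complete (value=177351349); reset -> completed=1 acc=0 shift=0
byte[4]=0x3E cont=0 payload=0x3E: varint #2 complete (value=62); reset -> completed=2 acc=0 shift=0
byte[5]=0x67 cont=0 payload=0x67: varint #3 complete (value=103); reset -> completed=3 acc=0 shift=0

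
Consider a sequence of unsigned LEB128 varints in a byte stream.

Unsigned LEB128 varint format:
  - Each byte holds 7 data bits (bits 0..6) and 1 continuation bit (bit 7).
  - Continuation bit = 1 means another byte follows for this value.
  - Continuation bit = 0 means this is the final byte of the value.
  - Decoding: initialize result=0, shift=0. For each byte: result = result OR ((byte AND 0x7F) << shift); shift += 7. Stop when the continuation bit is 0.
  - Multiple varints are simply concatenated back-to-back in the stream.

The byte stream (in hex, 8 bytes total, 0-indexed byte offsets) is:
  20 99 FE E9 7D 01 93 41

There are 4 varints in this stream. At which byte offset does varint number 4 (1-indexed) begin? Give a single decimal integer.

Answer: 6

Derivation:
  byte[0]=0x20 cont=0 payload=0x20=32: acc |= 32<<0 -> acc=32 shift=7 [end]
Varint 1: bytes[0:1] = 20 -> value 32 (1 byte(s))
  byte[1]=0x99 cont=1 payload=0x19=25: acc |= 25<<0 -> acc=25 shift=7
  byte[2]=0xFE cont=1 payload=0x7E=126: acc |= 126<<7 -> acc=16153 shift=14
  byte[3]=0xE9 cont=1 payload=0x69=105: acc |= 105<<14 -> acc=1736473 shift=21
  byte[4]=0x7D cont=0 payload=0x7D=125: acc |= 125<<21 -> acc=263880473 shift=28 [end]
Varint 2: bytes[1:5] = 99 FE E9 7D -> value 263880473 (4 byte(s))
  byte[5]=0x01 cont=0 payload=0x01=1: acc |= 1<<0 -> acc=1 shift=7 [end]
Varint 3: bytes[5:6] = 01 -> value 1 (1 byte(s))
  byte[6]=0x93 cont=1 payload=0x13=19: acc |= 19<<0 -> acc=19 shift=7
  byte[7]=0x41 cont=0 payload=0x41=65: acc |= 65<<7 -> acc=8339 shift=14 [end]
Varint 4: bytes[6:8] = 93 41 -> value 8339 (2 byte(s))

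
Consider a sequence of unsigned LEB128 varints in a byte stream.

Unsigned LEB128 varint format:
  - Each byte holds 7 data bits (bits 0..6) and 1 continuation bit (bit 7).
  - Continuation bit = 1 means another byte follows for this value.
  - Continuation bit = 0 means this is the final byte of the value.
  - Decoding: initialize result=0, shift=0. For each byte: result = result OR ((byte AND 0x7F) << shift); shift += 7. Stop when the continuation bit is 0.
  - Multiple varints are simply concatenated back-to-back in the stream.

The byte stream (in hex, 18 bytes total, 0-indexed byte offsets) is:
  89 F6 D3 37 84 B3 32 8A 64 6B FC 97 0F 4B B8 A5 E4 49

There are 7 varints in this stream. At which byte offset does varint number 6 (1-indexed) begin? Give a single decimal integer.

Answer: 13

Derivation:
  byte[0]=0x89 cont=1 payload=0x09=9: acc |= 9<<0 -> acc=9 shift=7
  byte[1]=0xF6 cont=1 payload=0x76=118: acc |= 118<<7 -> acc=15113 shift=14
  byte[2]=0xD3 cont=1 payload=0x53=83: acc |= 83<<14 -> acc=1374985 shift=21
  byte[3]=0x37 cont=0 payload=0x37=55: acc |= 55<<21 -> acc=116718345 shift=28 [end]
Varint 1: bytes[0:4] = 89 F6 D3 37 -> value 116718345 (4 byte(s))
  byte[4]=0x84 cont=1 payload=0x04=4: acc |= 4<<0 -> acc=4 shift=7
  byte[5]=0xB3 cont=1 payload=0x33=51: acc |= 51<<7 -> acc=6532 shift=14
  byte[6]=0x32 cont=0 payload=0x32=50: acc |= 50<<14 -> acc=825732 shift=21 [end]
Varint 2: bytes[4:7] = 84 B3 32 -> value 825732 (3 byte(s))
  byte[7]=0x8A cont=1 payload=0x0A=10: acc |= 10<<0 -> acc=10 shift=7
  byte[8]=0x64 cont=0 payload=0x64=100: acc |= 100<<7 -> acc=12810 shift=14 [end]
Varint 3: bytes[7:9] = 8A 64 -> value 12810 (2 byte(s))
  byte[9]=0x6B cont=0 payload=0x6B=107: acc |= 107<<0 -> acc=107 shift=7 [end]
Varint 4: bytes[9:10] = 6B -> value 107 (1 byte(s))
  byte[10]=0xFC cont=1 payload=0x7C=124: acc |= 124<<0 -> acc=124 shift=7
  byte[11]=0x97 cont=1 payload=0x17=23: acc |= 23<<7 -> acc=3068 shift=14
  byte[12]=0x0F cont=0 payload=0x0F=15: acc |= 15<<14 -> acc=248828 shift=21 [end]
Varint 5: bytes[10:13] = FC 97 0F -> value 248828 (3 byte(s))
  byte[13]=0x4B cont=0 payload=0x4B=75: acc |= 75<<0 -> acc=75 shift=7 [end]
Varint 6: bytes[13:14] = 4B -> value 75 (1 byte(s))
  byte[14]=0xB8 cont=1 payload=0x38=56: acc |= 56<<0 -> acc=56 shift=7
  byte[15]=0xA5 cont=1 payload=0x25=37: acc |= 37<<7 -> acc=4792 shift=14
  byte[16]=0xE4 cont=1 payload=0x64=100: acc |= 100<<14 -> acc=1643192 shift=21
  byte[17]=0x49 cont=0 payload=0x49=73: acc |= 73<<21 -> acc=154735288 shift=28 [end]
Varint 7: bytes[14:18] = B8 A5 E4 49 -> value 154735288 (4 byte(s))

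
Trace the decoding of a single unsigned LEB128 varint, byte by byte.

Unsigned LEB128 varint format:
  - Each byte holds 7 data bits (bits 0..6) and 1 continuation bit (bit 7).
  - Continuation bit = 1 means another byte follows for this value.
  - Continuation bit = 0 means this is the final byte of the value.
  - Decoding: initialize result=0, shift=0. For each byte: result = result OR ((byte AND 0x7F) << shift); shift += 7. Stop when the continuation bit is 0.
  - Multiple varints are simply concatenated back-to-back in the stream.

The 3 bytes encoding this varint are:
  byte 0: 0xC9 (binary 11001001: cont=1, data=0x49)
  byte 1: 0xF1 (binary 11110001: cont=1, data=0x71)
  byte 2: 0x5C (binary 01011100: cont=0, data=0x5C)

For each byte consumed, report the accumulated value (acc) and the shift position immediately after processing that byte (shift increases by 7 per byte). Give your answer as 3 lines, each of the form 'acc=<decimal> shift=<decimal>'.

byte 0=0xC9: payload=0x49=73, contrib = 73<<0 = 73; acc -> 73, shift -> 7
byte 1=0xF1: payload=0x71=113, contrib = 113<<7 = 14464; acc -> 14537, shift -> 14
byte 2=0x5C: payload=0x5C=92, contrib = 92<<14 = 1507328; acc -> 1521865, shift -> 21

Answer: acc=73 shift=7
acc=14537 shift=14
acc=1521865 shift=21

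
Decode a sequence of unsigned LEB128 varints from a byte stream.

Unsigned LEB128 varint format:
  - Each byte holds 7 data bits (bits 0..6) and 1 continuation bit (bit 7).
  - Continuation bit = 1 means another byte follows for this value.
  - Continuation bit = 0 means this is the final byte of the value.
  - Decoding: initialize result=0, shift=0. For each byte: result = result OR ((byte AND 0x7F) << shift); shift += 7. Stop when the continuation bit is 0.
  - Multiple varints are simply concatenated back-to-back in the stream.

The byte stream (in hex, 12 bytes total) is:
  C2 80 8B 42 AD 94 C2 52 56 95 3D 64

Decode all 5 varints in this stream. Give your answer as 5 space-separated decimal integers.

  byte[0]=0xC2 cont=1 payload=0x42=66: acc |= 66<<0 -> acc=66 shift=7
  byte[1]=0x80 cont=1 payload=0x00=0: acc |= 0<<7 -> acc=66 shift=14
  byte[2]=0x8B cont=1 payload=0x0B=11: acc |= 11<<14 -> acc=180290 shift=21
  byte[3]=0x42 cont=0 payload=0x42=66: acc |= 66<<21 -> acc=138592322 shift=28 [end]
Varint 1: bytes[0:4] = C2 80 8B 42 -> value 138592322 (4 byte(s))
  byte[4]=0xAD cont=1 payload=0x2D=45: acc |= 45<<0 -> acc=45 shift=7
  byte[5]=0x94 cont=1 payload=0x14=20: acc |= 20<<7 -> acc=2605 shift=14
  byte[6]=0xC2 cont=1 payload=0x42=66: acc |= 66<<14 -> acc=1083949 shift=21
  byte[7]=0x52 cont=0 payload=0x52=82: acc |= 82<<21 -> acc=173050413 shift=28 [end]
Varint 2: bytes[4:8] = AD 94 C2 52 -> value 173050413 (4 byte(s))
  byte[8]=0x56 cont=0 payload=0x56=86: acc |= 86<<0 -> acc=86 shift=7 [end]
Varint 3: bytes[8:9] = 56 -> value 86 (1 byte(s))
  byte[9]=0x95 cont=1 payload=0x15=21: acc |= 21<<0 -> acc=21 shift=7
  byte[10]=0x3D cont=0 payload=0x3D=61: acc |= 61<<7 -> acc=7829 shift=14 [end]
Varint 4: bytes[9:11] = 95 3D -> value 7829 (2 byte(s))
  byte[11]=0x64 cont=0 payload=0x64=100: acc |= 100<<0 -> acc=100 shift=7 [end]
Varint 5: bytes[11:12] = 64 -> value 100 (1 byte(s))

Answer: 138592322 173050413 86 7829 100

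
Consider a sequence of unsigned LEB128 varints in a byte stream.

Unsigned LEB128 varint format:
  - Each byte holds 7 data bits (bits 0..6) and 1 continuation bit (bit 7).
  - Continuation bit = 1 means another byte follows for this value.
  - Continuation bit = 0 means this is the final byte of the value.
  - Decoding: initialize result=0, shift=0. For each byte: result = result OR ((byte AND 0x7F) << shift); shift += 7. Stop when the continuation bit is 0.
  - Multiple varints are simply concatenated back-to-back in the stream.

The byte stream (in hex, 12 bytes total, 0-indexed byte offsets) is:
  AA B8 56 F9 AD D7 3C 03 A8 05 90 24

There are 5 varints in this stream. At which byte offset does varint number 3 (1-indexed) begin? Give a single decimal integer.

  byte[0]=0xAA cont=1 payload=0x2A=42: acc |= 42<<0 -> acc=42 shift=7
  byte[1]=0xB8 cont=1 payload=0x38=56: acc |= 56<<7 -> acc=7210 shift=14
  byte[2]=0x56 cont=0 payload=0x56=86: acc |= 86<<14 -> acc=1416234 shift=21 [end]
Varint 1: bytes[0:3] = AA B8 56 -> value 1416234 (3 byte(s))
  byte[3]=0xF9 cont=1 payload=0x79=121: acc |= 121<<0 -> acc=121 shift=7
  byte[4]=0xAD cont=1 payload=0x2D=45: acc |= 45<<7 -> acc=5881 shift=14
  byte[5]=0xD7 cont=1 payload=0x57=87: acc |= 87<<14 -> acc=1431289 shift=21
  byte[6]=0x3C cont=0 payload=0x3C=60: acc |= 60<<21 -> acc=127260409 shift=28 [end]
Varint 2: bytes[3:7] = F9 AD D7 3C -> value 127260409 (4 byte(s))
  byte[7]=0x03 cont=0 payload=0x03=3: acc |= 3<<0 -> acc=3 shift=7 [end]
Varint 3: bytes[7:8] = 03 -> value 3 (1 byte(s))
  byte[8]=0xA8 cont=1 payload=0x28=40: acc |= 40<<0 -> acc=40 shift=7
  byte[9]=0x05 cont=0 payload=0x05=5: acc |= 5<<7 -> acc=680 shift=14 [end]
Varint 4: bytes[8:10] = A8 05 -> value 680 (2 byte(s))
  byte[10]=0x90 cont=1 payload=0x10=16: acc |= 16<<0 -> acc=16 shift=7
  byte[11]=0x24 cont=0 payload=0x24=36: acc |= 36<<7 -> acc=4624 shift=14 [end]
Varint 5: bytes[10:12] = 90 24 -> value 4624 (2 byte(s))

Answer: 7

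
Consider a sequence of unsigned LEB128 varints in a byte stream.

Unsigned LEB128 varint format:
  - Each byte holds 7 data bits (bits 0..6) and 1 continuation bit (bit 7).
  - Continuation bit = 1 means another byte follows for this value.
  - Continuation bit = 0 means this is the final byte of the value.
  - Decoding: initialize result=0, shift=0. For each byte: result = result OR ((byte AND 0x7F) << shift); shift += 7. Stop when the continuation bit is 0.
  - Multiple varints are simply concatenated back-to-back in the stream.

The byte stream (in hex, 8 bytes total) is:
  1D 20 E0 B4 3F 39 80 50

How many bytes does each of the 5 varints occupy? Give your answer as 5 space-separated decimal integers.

Answer: 1 1 3 1 2

Derivation:
  byte[0]=0x1D cont=0 payload=0x1D=29: acc |= 29<<0 -> acc=29 shift=7 [end]
Varint 1: bytes[0:1] = 1D -> value 29 (1 byte(s))
  byte[1]=0x20 cont=0 payload=0x20=32: acc |= 32<<0 -> acc=32 shift=7 [end]
Varint 2: bytes[1:2] = 20 -> value 32 (1 byte(s))
  byte[2]=0xE0 cont=1 payload=0x60=96: acc |= 96<<0 -> acc=96 shift=7
  byte[3]=0xB4 cont=1 payload=0x34=52: acc |= 52<<7 -> acc=6752 shift=14
  byte[4]=0x3F cont=0 payload=0x3F=63: acc |= 63<<14 -> acc=1038944 shift=21 [end]
Varint 3: bytes[2:5] = E0 B4 3F -> value 1038944 (3 byte(s))
  byte[5]=0x39 cont=0 payload=0x39=57: acc |= 57<<0 -> acc=57 shift=7 [end]
Varint 4: bytes[5:6] = 39 -> value 57 (1 byte(s))
  byte[6]=0x80 cont=1 payload=0x00=0: acc |= 0<<0 -> acc=0 shift=7
  byte[7]=0x50 cont=0 payload=0x50=80: acc |= 80<<7 -> acc=10240 shift=14 [end]
Varint 5: bytes[6:8] = 80 50 -> value 10240 (2 byte(s))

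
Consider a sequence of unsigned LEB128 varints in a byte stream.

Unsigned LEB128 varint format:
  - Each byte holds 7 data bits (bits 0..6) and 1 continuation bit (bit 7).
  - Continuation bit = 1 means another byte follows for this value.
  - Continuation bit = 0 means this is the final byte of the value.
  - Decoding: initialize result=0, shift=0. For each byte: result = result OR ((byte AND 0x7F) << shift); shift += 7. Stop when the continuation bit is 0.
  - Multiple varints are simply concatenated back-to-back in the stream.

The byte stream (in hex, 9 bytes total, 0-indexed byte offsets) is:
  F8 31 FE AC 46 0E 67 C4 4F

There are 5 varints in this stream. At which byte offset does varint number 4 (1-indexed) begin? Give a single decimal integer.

Answer: 6

Derivation:
  byte[0]=0xF8 cont=1 payload=0x78=120: acc |= 120<<0 -> acc=120 shift=7
  byte[1]=0x31 cont=0 payload=0x31=49: acc |= 49<<7 -> acc=6392 shift=14 [end]
Varint 1: bytes[0:2] = F8 31 -> value 6392 (2 byte(s))
  byte[2]=0xFE cont=1 payload=0x7E=126: acc |= 126<<0 -> acc=126 shift=7
  byte[3]=0xAC cont=1 payload=0x2C=44: acc |= 44<<7 -> acc=5758 shift=14
  byte[4]=0x46 cont=0 payload=0x46=70: acc |= 70<<14 -> acc=1152638 shift=21 [end]
Varint 2: bytes[2:5] = FE AC 46 -> value 1152638 (3 byte(s))
  byte[5]=0x0E cont=0 payload=0x0E=14: acc |= 14<<0 -> acc=14 shift=7 [end]
Varint 3: bytes[5:6] = 0E -> value 14 (1 byte(s))
  byte[6]=0x67 cont=0 payload=0x67=103: acc |= 103<<0 -> acc=103 shift=7 [end]
Varint 4: bytes[6:7] = 67 -> value 103 (1 byte(s))
  byte[7]=0xC4 cont=1 payload=0x44=68: acc |= 68<<0 -> acc=68 shift=7
  byte[8]=0x4F cont=0 payload=0x4F=79: acc |= 79<<7 -> acc=10180 shift=14 [end]
Varint 5: bytes[7:9] = C4 4F -> value 10180 (2 byte(s))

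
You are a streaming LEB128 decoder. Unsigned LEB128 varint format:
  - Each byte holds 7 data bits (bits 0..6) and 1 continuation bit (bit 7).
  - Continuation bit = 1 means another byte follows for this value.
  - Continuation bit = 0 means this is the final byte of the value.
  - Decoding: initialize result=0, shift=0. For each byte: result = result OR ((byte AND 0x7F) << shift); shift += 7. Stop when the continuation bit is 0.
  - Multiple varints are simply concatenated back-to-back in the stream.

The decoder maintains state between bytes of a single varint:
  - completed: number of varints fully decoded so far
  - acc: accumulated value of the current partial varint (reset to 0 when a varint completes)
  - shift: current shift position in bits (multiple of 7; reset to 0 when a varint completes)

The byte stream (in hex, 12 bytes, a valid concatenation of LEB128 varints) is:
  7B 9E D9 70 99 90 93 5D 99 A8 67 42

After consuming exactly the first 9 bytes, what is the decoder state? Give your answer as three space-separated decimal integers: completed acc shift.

Answer: 3 25 7

Derivation:
byte[0]=0x7B cont=0 payload=0x7B: varint #1 complete (value=123); reset -> completed=1 acc=0 shift=0
byte[1]=0x9E cont=1 payload=0x1E: acc |= 30<<0 -> completed=1 acc=30 shift=7
byte[2]=0xD9 cont=1 payload=0x59: acc |= 89<<7 -> completed=1 acc=11422 shift=14
byte[3]=0x70 cont=0 payload=0x70: varint #2 complete (value=1846430); reset -> completed=2 acc=0 shift=0
byte[4]=0x99 cont=1 payload=0x19: acc |= 25<<0 -> completed=2 acc=25 shift=7
byte[5]=0x90 cont=1 payload=0x10: acc |= 16<<7 -> completed=2 acc=2073 shift=14
byte[6]=0x93 cont=1 payload=0x13: acc |= 19<<14 -> completed=2 acc=313369 shift=21
byte[7]=0x5D cont=0 payload=0x5D: varint #3 complete (value=195348505); reset -> completed=3 acc=0 shift=0
byte[8]=0x99 cont=1 payload=0x19: acc |= 25<<0 -> completed=3 acc=25 shift=7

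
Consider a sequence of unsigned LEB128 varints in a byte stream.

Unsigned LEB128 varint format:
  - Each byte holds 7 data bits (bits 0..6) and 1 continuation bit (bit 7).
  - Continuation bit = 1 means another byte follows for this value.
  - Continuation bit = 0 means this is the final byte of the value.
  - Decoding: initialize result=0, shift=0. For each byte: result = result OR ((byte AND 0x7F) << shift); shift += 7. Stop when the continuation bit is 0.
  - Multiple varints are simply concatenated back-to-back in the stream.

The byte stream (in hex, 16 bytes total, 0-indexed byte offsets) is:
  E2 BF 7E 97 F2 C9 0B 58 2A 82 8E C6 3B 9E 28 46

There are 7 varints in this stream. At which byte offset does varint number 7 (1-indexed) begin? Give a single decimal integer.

Answer: 15

Derivation:
  byte[0]=0xE2 cont=1 payload=0x62=98: acc |= 98<<0 -> acc=98 shift=7
  byte[1]=0xBF cont=1 payload=0x3F=63: acc |= 63<<7 -> acc=8162 shift=14
  byte[2]=0x7E cont=0 payload=0x7E=126: acc |= 126<<14 -> acc=2072546 shift=21 [end]
Varint 1: bytes[0:3] = E2 BF 7E -> value 2072546 (3 byte(s))
  byte[3]=0x97 cont=1 payload=0x17=23: acc |= 23<<0 -> acc=23 shift=7
  byte[4]=0xF2 cont=1 payload=0x72=114: acc |= 114<<7 -> acc=14615 shift=14
  byte[5]=0xC9 cont=1 payload=0x49=73: acc |= 73<<14 -> acc=1210647 shift=21
  byte[6]=0x0B cont=0 payload=0x0B=11: acc |= 11<<21 -> acc=24279319 shift=28 [end]
Varint 2: bytes[3:7] = 97 F2 C9 0B -> value 24279319 (4 byte(s))
  byte[7]=0x58 cont=0 payload=0x58=88: acc |= 88<<0 -> acc=88 shift=7 [end]
Varint 3: bytes[7:8] = 58 -> value 88 (1 byte(s))
  byte[8]=0x2A cont=0 payload=0x2A=42: acc |= 42<<0 -> acc=42 shift=7 [end]
Varint 4: bytes[8:9] = 2A -> value 42 (1 byte(s))
  byte[9]=0x82 cont=1 payload=0x02=2: acc |= 2<<0 -> acc=2 shift=7
  byte[10]=0x8E cont=1 payload=0x0E=14: acc |= 14<<7 -> acc=1794 shift=14
  byte[11]=0xC6 cont=1 payload=0x46=70: acc |= 70<<14 -> acc=1148674 shift=21
  byte[12]=0x3B cont=0 payload=0x3B=59: acc |= 59<<21 -> acc=124880642 shift=28 [end]
Varint 5: bytes[9:13] = 82 8E C6 3B -> value 124880642 (4 byte(s))
  byte[13]=0x9E cont=1 payload=0x1E=30: acc |= 30<<0 -> acc=30 shift=7
  byte[14]=0x28 cont=0 payload=0x28=40: acc |= 40<<7 -> acc=5150 shift=14 [end]
Varint 6: bytes[13:15] = 9E 28 -> value 5150 (2 byte(s))
  byte[15]=0x46 cont=0 payload=0x46=70: acc |= 70<<0 -> acc=70 shift=7 [end]
Varint 7: bytes[15:16] = 46 -> value 70 (1 byte(s))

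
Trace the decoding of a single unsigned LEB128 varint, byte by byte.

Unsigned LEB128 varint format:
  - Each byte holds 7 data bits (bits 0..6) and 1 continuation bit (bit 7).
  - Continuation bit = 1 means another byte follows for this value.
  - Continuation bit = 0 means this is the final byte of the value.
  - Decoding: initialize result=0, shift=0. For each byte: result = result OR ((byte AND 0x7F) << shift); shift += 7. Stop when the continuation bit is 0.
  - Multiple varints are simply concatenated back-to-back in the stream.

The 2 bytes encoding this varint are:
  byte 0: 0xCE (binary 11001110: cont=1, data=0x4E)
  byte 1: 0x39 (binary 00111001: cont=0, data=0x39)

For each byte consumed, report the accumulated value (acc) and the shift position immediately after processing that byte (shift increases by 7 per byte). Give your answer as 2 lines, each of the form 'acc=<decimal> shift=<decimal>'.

byte 0=0xCE: payload=0x4E=78, contrib = 78<<0 = 78; acc -> 78, shift -> 7
byte 1=0x39: payload=0x39=57, contrib = 57<<7 = 7296; acc -> 7374, shift -> 14

Answer: acc=78 shift=7
acc=7374 shift=14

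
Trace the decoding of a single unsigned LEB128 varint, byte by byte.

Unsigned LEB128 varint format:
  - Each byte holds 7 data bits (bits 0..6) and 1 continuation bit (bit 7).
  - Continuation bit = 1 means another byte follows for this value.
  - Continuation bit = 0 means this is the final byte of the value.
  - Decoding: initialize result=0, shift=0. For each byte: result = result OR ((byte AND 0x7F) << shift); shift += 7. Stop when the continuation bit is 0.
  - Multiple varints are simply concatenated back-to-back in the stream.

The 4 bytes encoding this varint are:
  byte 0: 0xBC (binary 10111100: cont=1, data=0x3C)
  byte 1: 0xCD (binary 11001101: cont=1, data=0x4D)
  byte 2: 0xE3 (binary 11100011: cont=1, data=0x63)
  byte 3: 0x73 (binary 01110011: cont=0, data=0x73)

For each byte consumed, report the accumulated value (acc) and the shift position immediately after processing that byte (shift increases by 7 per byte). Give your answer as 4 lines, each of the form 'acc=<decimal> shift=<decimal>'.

Answer: acc=60 shift=7
acc=9916 shift=14
acc=1631932 shift=21
acc=242804412 shift=28

Derivation:
byte 0=0xBC: payload=0x3C=60, contrib = 60<<0 = 60; acc -> 60, shift -> 7
byte 1=0xCD: payload=0x4D=77, contrib = 77<<7 = 9856; acc -> 9916, shift -> 14
byte 2=0xE3: payload=0x63=99, contrib = 99<<14 = 1622016; acc -> 1631932, shift -> 21
byte 3=0x73: payload=0x73=115, contrib = 115<<21 = 241172480; acc -> 242804412, shift -> 28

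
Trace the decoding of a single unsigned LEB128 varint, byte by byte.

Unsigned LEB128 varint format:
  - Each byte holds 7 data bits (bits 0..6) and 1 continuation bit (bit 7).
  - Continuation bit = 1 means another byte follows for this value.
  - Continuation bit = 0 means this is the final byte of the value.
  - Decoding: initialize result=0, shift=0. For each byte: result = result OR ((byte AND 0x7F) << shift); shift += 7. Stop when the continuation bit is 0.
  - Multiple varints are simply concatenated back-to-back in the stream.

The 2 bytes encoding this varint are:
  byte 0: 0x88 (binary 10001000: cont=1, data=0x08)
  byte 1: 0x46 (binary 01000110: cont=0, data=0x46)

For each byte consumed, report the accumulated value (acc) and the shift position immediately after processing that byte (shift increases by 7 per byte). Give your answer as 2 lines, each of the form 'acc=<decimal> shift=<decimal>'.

Answer: acc=8 shift=7
acc=8968 shift=14

Derivation:
byte 0=0x88: payload=0x08=8, contrib = 8<<0 = 8; acc -> 8, shift -> 7
byte 1=0x46: payload=0x46=70, contrib = 70<<7 = 8960; acc -> 8968, shift -> 14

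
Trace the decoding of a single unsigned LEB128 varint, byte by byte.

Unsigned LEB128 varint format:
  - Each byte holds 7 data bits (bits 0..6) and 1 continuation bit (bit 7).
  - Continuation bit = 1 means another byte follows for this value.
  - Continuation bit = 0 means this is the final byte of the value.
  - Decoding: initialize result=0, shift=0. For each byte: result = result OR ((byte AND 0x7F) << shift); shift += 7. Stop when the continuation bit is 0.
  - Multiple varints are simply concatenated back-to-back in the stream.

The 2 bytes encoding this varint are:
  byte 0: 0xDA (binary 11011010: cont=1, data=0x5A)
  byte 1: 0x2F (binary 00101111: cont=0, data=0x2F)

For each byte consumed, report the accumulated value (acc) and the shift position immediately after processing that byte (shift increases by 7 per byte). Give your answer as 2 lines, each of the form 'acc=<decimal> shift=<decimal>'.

byte 0=0xDA: payload=0x5A=90, contrib = 90<<0 = 90; acc -> 90, shift -> 7
byte 1=0x2F: payload=0x2F=47, contrib = 47<<7 = 6016; acc -> 6106, shift -> 14

Answer: acc=90 shift=7
acc=6106 shift=14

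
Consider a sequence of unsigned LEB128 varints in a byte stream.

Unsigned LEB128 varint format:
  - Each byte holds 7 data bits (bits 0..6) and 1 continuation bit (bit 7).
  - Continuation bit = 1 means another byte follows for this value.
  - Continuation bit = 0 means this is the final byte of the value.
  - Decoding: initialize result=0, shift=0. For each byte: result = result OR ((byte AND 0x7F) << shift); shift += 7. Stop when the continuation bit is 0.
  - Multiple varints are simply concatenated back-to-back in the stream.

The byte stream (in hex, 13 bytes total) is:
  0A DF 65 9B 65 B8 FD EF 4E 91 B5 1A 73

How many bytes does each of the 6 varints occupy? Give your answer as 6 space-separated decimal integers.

Answer: 1 2 2 4 3 1

Derivation:
  byte[0]=0x0A cont=0 payload=0x0A=10: acc |= 10<<0 -> acc=10 shift=7 [end]
Varint 1: bytes[0:1] = 0A -> value 10 (1 byte(s))
  byte[1]=0xDF cont=1 payload=0x5F=95: acc |= 95<<0 -> acc=95 shift=7
  byte[2]=0x65 cont=0 payload=0x65=101: acc |= 101<<7 -> acc=13023 shift=14 [end]
Varint 2: bytes[1:3] = DF 65 -> value 13023 (2 byte(s))
  byte[3]=0x9B cont=1 payload=0x1B=27: acc |= 27<<0 -> acc=27 shift=7
  byte[4]=0x65 cont=0 payload=0x65=101: acc |= 101<<7 -> acc=12955 shift=14 [end]
Varint 3: bytes[3:5] = 9B 65 -> value 12955 (2 byte(s))
  byte[5]=0xB8 cont=1 payload=0x38=56: acc |= 56<<0 -> acc=56 shift=7
  byte[6]=0xFD cont=1 payload=0x7D=125: acc |= 125<<7 -> acc=16056 shift=14
  byte[7]=0xEF cont=1 payload=0x6F=111: acc |= 111<<14 -> acc=1834680 shift=21
  byte[8]=0x4E cont=0 payload=0x4E=78: acc |= 78<<21 -> acc=165412536 shift=28 [end]
Varint 4: bytes[5:9] = B8 FD EF 4E -> value 165412536 (4 byte(s))
  byte[9]=0x91 cont=1 payload=0x11=17: acc |= 17<<0 -> acc=17 shift=7
  byte[10]=0xB5 cont=1 payload=0x35=53: acc |= 53<<7 -> acc=6801 shift=14
  byte[11]=0x1A cont=0 payload=0x1A=26: acc |= 26<<14 -> acc=432785 shift=21 [end]
Varint 5: bytes[9:12] = 91 B5 1A -> value 432785 (3 byte(s))
  byte[12]=0x73 cont=0 payload=0x73=115: acc |= 115<<0 -> acc=115 shift=7 [end]
Varint 6: bytes[12:13] = 73 -> value 115 (1 byte(s))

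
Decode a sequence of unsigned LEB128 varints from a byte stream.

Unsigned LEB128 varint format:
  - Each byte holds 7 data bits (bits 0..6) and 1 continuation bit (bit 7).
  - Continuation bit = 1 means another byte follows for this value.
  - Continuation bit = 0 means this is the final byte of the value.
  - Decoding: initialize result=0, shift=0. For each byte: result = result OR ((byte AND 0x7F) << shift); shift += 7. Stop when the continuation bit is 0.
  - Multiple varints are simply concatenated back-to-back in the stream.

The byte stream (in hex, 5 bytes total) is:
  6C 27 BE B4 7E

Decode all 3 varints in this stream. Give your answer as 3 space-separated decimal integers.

Answer: 108 39 2071102

Derivation:
  byte[0]=0x6C cont=0 payload=0x6C=108: acc |= 108<<0 -> acc=108 shift=7 [end]
Varint 1: bytes[0:1] = 6C -> value 108 (1 byte(s))
  byte[1]=0x27 cont=0 payload=0x27=39: acc |= 39<<0 -> acc=39 shift=7 [end]
Varint 2: bytes[1:2] = 27 -> value 39 (1 byte(s))
  byte[2]=0xBE cont=1 payload=0x3E=62: acc |= 62<<0 -> acc=62 shift=7
  byte[3]=0xB4 cont=1 payload=0x34=52: acc |= 52<<7 -> acc=6718 shift=14
  byte[4]=0x7E cont=0 payload=0x7E=126: acc |= 126<<14 -> acc=2071102 shift=21 [end]
Varint 3: bytes[2:5] = BE B4 7E -> value 2071102 (3 byte(s))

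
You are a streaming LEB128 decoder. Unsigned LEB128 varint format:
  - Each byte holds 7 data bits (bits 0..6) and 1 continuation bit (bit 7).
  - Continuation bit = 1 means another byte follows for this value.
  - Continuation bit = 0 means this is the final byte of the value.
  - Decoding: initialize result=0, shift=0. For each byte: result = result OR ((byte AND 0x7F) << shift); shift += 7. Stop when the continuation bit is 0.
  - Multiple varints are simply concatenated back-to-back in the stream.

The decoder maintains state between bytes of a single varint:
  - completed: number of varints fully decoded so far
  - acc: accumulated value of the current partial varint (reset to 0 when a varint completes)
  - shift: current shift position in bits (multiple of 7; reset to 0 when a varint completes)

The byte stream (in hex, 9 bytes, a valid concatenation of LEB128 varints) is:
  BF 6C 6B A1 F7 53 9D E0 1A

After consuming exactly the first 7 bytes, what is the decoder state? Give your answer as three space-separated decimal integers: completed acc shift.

Answer: 3 29 7

Derivation:
byte[0]=0xBF cont=1 payload=0x3F: acc |= 63<<0 -> completed=0 acc=63 shift=7
byte[1]=0x6C cont=0 payload=0x6C: varint #1 complete (value=13887); reset -> completed=1 acc=0 shift=0
byte[2]=0x6B cont=0 payload=0x6B: varint #2 complete (value=107); reset -> completed=2 acc=0 shift=0
byte[3]=0xA1 cont=1 payload=0x21: acc |= 33<<0 -> completed=2 acc=33 shift=7
byte[4]=0xF7 cont=1 payload=0x77: acc |= 119<<7 -> completed=2 acc=15265 shift=14
byte[5]=0x53 cont=0 payload=0x53: varint #3 complete (value=1375137); reset -> completed=3 acc=0 shift=0
byte[6]=0x9D cont=1 payload=0x1D: acc |= 29<<0 -> completed=3 acc=29 shift=7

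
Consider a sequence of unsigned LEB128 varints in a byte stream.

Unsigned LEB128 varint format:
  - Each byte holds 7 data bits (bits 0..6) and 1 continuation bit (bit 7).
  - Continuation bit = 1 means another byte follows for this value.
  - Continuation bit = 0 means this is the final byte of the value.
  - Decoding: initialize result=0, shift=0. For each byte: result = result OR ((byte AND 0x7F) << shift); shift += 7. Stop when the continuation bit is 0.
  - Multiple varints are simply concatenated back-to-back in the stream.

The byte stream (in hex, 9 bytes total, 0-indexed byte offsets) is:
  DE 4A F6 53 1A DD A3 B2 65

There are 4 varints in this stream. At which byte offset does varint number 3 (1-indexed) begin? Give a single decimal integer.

  byte[0]=0xDE cont=1 payload=0x5E=94: acc |= 94<<0 -> acc=94 shift=7
  byte[1]=0x4A cont=0 payload=0x4A=74: acc |= 74<<7 -> acc=9566 shift=14 [end]
Varint 1: bytes[0:2] = DE 4A -> value 9566 (2 byte(s))
  byte[2]=0xF6 cont=1 payload=0x76=118: acc |= 118<<0 -> acc=118 shift=7
  byte[3]=0x53 cont=0 payload=0x53=83: acc |= 83<<7 -> acc=10742 shift=14 [end]
Varint 2: bytes[2:4] = F6 53 -> value 10742 (2 byte(s))
  byte[4]=0x1A cont=0 payload=0x1A=26: acc |= 26<<0 -> acc=26 shift=7 [end]
Varint 3: bytes[4:5] = 1A -> value 26 (1 byte(s))
  byte[5]=0xDD cont=1 payload=0x5D=93: acc |= 93<<0 -> acc=93 shift=7
  byte[6]=0xA3 cont=1 payload=0x23=35: acc |= 35<<7 -> acc=4573 shift=14
  byte[7]=0xB2 cont=1 payload=0x32=50: acc |= 50<<14 -> acc=823773 shift=21
  byte[8]=0x65 cont=0 payload=0x65=101: acc |= 101<<21 -> acc=212636125 shift=28 [end]
Varint 4: bytes[5:9] = DD A3 B2 65 -> value 212636125 (4 byte(s))

Answer: 4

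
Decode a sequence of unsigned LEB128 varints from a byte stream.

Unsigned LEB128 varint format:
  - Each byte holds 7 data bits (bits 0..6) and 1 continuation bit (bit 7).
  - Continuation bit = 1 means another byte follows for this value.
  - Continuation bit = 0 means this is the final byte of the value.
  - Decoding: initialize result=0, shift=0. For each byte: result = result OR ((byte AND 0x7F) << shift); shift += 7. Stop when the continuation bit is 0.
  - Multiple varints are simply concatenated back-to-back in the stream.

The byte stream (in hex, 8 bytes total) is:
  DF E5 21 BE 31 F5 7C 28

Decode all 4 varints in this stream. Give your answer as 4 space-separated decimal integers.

  byte[0]=0xDF cont=1 payload=0x5F=95: acc |= 95<<0 -> acc=95 shift=7
  byte[1]=0xE5 cont=1 payload=0x65=101: acc |= 101<<7 -> acc=13023 shift=14
  byte[2]=0x21 cont=0 payload=0x21=33: acc |= 33<<14 -> acc=553695 shift=21 [end]
Varint 1: bytes[0:3] = DF E5 21 -> value 553695 (3 byte(s))
  byte[3]=0xBE cont=1 payload=0x3E=62: acc |= 62<<0 -> acc=62 shift=7
  byte[4]=0x31 cont=0 payload=0x31=49: acc |= 49<<7 -> acc=6334 shift=14 [end]
Varint 2: bytes[3:5] = BE 31 -> value 6334 (2 byte(s))
  byte[5]=0xF5 cont=1 payload=0x75=117: acc |= 117<<0 -> acc=117 shift=7
  byte[6]=0x7C cont=0 payload=0x7C=124: acc |= 124<<7 -> acc=15989 shift=14 [end]
Varint 3: bytes[5:7] = F5 7C -> value 15989 (2 byte(s))
  byte[7]=0x28 cont=0 payload=0x28=40: acc |= 40<<0 -> acc=40 shift=7 [end]
Varint 4: bytes[7:8] = 28 -> value 40 (1 byte(s))

Answer: 553695 6334 15989 40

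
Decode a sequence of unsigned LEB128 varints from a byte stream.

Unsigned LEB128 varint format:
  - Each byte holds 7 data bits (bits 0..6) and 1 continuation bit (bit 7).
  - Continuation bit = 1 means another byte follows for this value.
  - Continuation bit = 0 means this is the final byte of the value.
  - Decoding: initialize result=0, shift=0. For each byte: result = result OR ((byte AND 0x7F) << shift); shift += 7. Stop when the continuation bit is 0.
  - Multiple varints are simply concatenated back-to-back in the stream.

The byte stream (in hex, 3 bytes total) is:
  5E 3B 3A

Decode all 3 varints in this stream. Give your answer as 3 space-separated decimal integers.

Answer: 94 59 58

Derivation:
  byte[0]=0x5E cont=0 payload=0x5E=94: acc |= 94<<0 -> acc=94 shift=7 [end]
Varint 1: bytes[0:1] = 5E -> value 94 (1 byte(s))
  byte[1]=0x3B cont=0 payload=0x3B=59: acc |= 59<<0 -> acc=59 shift=7 [end]
Varint 2: bytes[1:2] = 3B -> value 59 (1 byte(s))
  byte[2]=0x3A cont=0 payload=0x3A=58: acc |= 58<<0 -> acc=58 shift=7 [end]
Varint 3: bytes[2:3] = 3A -> value 58 (1 byte(s))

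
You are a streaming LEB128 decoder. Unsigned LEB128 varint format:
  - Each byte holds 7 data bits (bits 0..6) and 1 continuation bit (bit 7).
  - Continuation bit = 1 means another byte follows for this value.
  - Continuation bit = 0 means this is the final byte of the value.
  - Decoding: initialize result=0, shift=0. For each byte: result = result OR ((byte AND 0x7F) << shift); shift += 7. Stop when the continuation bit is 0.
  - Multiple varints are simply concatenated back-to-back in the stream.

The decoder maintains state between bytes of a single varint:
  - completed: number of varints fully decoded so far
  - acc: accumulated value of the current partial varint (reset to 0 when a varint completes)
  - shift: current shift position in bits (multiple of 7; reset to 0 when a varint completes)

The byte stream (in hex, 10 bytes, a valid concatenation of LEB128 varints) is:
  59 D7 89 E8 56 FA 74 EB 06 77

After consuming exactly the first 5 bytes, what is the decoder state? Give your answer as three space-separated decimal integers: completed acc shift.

Answer: 2 0 0

Derivation:
byte[0]=0x59 cont=0 payload=0x59: varint #1 complete (value=89); reset -> completed=1 acc=0 shift=0
byte[1]=0xD7 cont=1 payload=0x57: acc |= 87<<0 -> completed=1 acc=87 shift=7
byte[2]=0x89 cont=1 payload=0x09: acc |= 9<<7 -> completed=1 acc=1239 shift=14
byte[3]=0xE8 cont=1 payload=0x68: acc |= 104<<14 -> completed=1 acc=1705175 shift=21
byte[4]=0x56 cont=0 payload=0x56: varint #2 complete (value=182060247); reset -> completed=2 acc=0 shift=0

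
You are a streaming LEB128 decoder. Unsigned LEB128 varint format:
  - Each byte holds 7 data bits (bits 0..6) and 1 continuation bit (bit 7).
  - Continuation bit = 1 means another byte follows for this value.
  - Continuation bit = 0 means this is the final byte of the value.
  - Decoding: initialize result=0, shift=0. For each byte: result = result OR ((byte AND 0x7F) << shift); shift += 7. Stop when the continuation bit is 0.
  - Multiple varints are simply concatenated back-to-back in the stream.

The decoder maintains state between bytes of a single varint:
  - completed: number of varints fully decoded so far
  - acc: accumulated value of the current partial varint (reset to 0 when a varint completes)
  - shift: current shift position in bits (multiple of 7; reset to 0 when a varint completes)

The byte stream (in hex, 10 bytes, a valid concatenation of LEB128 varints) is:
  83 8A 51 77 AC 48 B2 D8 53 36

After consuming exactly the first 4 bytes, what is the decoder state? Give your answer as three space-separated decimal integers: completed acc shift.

Answer: 2 0 0

Derivation:
byte[0]=0x83 cont=1 payload=0x03: acc |= 3<<0 -> completed=0 acc=3 shift=7
byte[1]=0x8A cont=1 payload=0x0A: acc |= 10<<7 -> completed=0 acc=1283 shift=14
byte[2]=0x51 cont=0 payload=0x51: varint #1 complete (value=1328387); reset -> completed=1 acc=0 shift=0
byte[3]=0x77 cont=0 payload=0x77: varint #2 complete (value=119); reset -> completed=2 acc=0 shift=0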